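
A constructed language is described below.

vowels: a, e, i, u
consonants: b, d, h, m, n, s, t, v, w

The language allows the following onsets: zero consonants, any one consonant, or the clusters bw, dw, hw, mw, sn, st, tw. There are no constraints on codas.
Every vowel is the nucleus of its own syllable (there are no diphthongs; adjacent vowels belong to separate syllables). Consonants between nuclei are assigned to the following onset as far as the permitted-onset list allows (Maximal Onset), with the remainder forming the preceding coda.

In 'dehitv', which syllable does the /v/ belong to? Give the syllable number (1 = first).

Nuclei (vowels): e, i → 2 syllables.
σ1/σ2 boundary: /h/ is a single consonant, so it becomes the next onset.
So the parse is de.hitv.
The /v/ is in the coda of syllable 2 (/hitv/).

2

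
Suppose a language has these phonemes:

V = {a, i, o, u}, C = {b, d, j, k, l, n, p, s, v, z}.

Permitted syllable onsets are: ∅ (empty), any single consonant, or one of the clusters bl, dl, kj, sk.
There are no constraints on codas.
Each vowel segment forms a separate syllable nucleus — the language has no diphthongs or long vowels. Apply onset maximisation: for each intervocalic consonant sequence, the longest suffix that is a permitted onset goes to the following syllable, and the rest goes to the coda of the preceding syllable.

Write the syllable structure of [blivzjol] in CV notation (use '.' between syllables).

CCVCC.CVC

Vowels present: i, o; each is a nucleus, giving 2 syllables.
σ1/σ2 boundary: /vzj/; trying suffixes from longest down, /j/ is the first permitted one, so coda /vz/ | onset /j/.
So the parse is blivz.jol.
Mapping each syllable to C/V: /blivz/ → CCVCC, /jol/ → CVC.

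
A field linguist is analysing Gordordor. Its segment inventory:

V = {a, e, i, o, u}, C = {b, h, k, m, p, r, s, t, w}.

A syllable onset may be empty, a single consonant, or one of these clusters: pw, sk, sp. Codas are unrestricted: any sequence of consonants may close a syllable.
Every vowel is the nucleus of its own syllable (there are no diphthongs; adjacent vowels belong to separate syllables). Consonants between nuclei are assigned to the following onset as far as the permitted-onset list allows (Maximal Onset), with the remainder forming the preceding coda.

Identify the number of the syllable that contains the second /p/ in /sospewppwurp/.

Vowels present: o, e, u; each is a nucleus, giving 3 syllables.
σ1/σ2 boundary: /sp/ — entire cluster is a permitted onset → onset /sp/, coda ∅.
σ2/σ3 boundary: /wppw/ — longest licit onset from the right is /pw/, leaving /wp/ as coda.
Result: so.spewp.pwurp.
The second /p/ is in the coda of syllable 2 (/spewp/).

2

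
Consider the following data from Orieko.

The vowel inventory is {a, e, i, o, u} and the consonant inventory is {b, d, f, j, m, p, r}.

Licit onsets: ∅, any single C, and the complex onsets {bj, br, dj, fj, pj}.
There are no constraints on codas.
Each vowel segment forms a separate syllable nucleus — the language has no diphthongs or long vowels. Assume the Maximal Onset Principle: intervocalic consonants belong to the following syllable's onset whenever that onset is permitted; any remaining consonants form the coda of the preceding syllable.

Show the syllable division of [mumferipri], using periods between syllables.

mum.fe.rip.ri

The vowels are u, e, i, i — 4 nuclei, so 4 syllables.
V1 /u/ – V2 /e/: /mf/ — longest licit onset from the right is /f/, leaving /m/ as coda.
V2 /e/ – V3 /i/: just /r/ — single C goes to the following onset.
V3 /i/ – V4 /i/: /pr/ — longest licit onset from the right is /r/, leaving /p/ as coda.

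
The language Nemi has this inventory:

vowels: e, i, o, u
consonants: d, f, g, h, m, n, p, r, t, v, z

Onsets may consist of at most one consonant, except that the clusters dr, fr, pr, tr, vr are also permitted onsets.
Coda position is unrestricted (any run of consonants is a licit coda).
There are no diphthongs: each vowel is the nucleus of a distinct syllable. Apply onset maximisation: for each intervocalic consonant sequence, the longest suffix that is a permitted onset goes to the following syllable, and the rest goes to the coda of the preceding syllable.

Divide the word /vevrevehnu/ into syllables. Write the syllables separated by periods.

Nuclei (vowels): e, e, e, u → 4 syllables.
/e…e/ gap (V1→V2): cluster /vr/ — /vr/ is itself a permitted onset, so the whole cluster goes right; preceding coda = ∅.
/e…e/ gap (V2→V3): /v/ → onset of the next syllable (single consonants are always licit onsets).
/e…u/ gap (V3→V4): /hn/ — longest licit onset from the right is /n/, leaving /h/ as coda.

ve.vre.veh.nu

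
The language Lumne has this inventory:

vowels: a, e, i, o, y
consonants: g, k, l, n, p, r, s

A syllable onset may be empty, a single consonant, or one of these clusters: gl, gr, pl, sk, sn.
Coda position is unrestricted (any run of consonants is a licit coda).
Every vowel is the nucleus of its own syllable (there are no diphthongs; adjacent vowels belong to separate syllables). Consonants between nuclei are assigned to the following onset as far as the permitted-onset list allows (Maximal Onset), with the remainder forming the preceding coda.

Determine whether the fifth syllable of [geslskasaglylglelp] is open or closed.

Nuclei (vowels): e, a, a, y, e → 5 syllables.
/e…a/ gap (V1→V2): /slsk/; trying suffixes from longest down, /sk/ is the first permitted one, so coda /sl/ | onset /sk/.
/a…a/ gap (V2→V3): just /s/ — single C goes to the following onset.
/a…y/ gap (V3→V4): cluster /gl/ — /gl/ is itself a permitted onset, so the whole cluster goes right; preceding coda = ∅.
/y…e/ gap (V4→V5): /lgl/; trying suffixes from longest down, /gl/ is the first permitted one, so coda /l/ | onset /gl/.
Putting it together: gesl.ska.sa.glyl.glelp.
Syllable 5 is /glelp/ with coda /lp/, so it is closed.

closed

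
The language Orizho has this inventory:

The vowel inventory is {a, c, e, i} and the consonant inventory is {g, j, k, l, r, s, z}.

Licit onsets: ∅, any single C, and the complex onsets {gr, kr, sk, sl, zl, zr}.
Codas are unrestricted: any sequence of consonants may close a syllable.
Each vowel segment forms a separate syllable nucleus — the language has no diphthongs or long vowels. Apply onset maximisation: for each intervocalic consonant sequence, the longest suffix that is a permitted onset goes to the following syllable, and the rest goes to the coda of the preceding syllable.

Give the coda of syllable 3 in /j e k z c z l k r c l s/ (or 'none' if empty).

ls

Nuclei (vowels): e, c, c → 3 syllables.
V1 /e/ – V2 /c/: /kz/ splits as /k/ + /z/ (/z/ is the longest suffix that is a licit onset).
V2 /c/ – V3 /c/: cluster /zlkr/ — the longest permitted-onset suffix is /kr/; onset = /kr/, preceding coda = /zl/.
Putting it together: jek.zczl.krcls.
Syllable 3 is /krcls/: onset /kr/, nucleus /c/, coda /ls/.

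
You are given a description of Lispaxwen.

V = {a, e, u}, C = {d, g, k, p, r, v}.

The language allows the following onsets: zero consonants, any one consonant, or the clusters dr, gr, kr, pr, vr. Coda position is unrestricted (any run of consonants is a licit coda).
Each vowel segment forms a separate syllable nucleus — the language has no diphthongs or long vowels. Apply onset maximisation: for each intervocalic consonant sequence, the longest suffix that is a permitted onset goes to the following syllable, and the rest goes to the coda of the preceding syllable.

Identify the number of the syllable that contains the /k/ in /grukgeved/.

Vowels present: u, e, e; each is a nucleus, giving 3 syllables.
V1 /u/ – V2 /e/: /kg/; trying suffixes from longest down, /g/ is the first permitted one, so coda /k/ | onset /g/.
V2 /e/ – V3 /e/: /v/ → onset of the next syllable (single consonants are always licit onsets).
Putting it together: gruk.ge.ved.
The /k/ is in the coda of syllable 1 (/gruk/).

1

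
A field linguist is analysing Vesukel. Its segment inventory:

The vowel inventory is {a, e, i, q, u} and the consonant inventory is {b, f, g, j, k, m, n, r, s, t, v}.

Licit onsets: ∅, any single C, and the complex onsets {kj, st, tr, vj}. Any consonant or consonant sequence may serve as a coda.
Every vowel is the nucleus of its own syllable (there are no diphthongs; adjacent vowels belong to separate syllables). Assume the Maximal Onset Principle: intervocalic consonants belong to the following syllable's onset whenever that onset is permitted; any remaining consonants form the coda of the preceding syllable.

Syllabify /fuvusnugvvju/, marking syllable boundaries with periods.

Vowels present: u, u, u, u; each is a nucleus, giving 4 syllables.
/u…u/ gap (V1→V2): /v/ → onset of the next syllable (single consonants are always licit onsets).
/u…u/ gap (V2→V3): /sn/ splits as /s/ + /n/ (/n/ is the longest suffix that is a licit onset).
/u…u/ gap (V3→V4): cluster /gvvj/ — the longest permitted-onset suffix is /vj/; onset = /vj/, preceding coda = /gv/.

fu.vus.nugv.vju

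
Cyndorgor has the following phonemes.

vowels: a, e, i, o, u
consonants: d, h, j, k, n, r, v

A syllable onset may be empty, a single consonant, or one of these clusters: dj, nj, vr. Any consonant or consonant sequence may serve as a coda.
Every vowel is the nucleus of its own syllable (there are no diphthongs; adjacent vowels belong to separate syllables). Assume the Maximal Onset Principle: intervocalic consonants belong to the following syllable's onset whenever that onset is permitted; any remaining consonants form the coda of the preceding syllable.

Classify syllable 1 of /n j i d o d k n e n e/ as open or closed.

Nuclei (vowels): i, o, e, e → 4 syllables.
Between /i/ (V1) and /o/ (V2): just /d/ — single C goes to the following onset.
Between /o/ (V2) and /e/ (V3): /dkn/ — longest licit onset from the right is /n/, leaving /dk/ as coda.
Between /e/ (V3) and /e/ (V4): /n/ is a single consonant, so it becomes the next onset.
Syllabification: nji.dodk.ne.ne.
Syllable 1 is /nji/; it ends in its nucleus with no coda, so it is open.

open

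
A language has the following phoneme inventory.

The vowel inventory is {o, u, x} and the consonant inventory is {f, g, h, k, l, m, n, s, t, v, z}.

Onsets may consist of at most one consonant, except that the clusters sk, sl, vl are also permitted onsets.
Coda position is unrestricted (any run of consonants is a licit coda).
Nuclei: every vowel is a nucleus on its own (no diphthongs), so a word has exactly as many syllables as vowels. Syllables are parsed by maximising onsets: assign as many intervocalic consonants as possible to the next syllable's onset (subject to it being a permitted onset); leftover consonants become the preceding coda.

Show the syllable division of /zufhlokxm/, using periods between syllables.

zufh.lo.kxm

Vowels present: u, o, x; each is a nucleus, giving 3 syllables.
/u…o/ gap (V1→V2): cluster /fhl/ — the longest permitted-onset suffix is /l/; onset = /l/, preceding coda = /fh/.
/o…x/ gap (V2→V3): /k/ is a single consonant, so it becomes the next onset.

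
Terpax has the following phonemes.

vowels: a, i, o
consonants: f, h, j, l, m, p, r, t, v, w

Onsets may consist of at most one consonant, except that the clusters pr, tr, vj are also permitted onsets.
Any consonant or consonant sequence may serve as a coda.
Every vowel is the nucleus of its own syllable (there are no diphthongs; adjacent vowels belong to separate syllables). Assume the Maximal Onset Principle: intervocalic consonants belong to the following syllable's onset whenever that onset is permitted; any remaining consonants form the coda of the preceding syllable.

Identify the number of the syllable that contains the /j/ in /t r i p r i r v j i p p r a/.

Vowels present: i, i, i, a; each is a nucleus, giving 4 syllables.
σ1/σ2 boundary: /pr/ — entire cluster is a permitted onset → onset /pr/, coda ∅.
σ2/σ3 boundary: /rvj/; trying suffixes from longest down, /vj/ is the first permitted one, so coda /r/ | onset /vj/.
σ3/σ4 boundary: /ppr/; trying suffixes from longest down, /pr/ is the first permitted one, so coda /p/ | onset /pr/.
So the parse is tri.prir.vjip.pra.
The /j/ is in the onset of syllable 3 (/vjip/).

3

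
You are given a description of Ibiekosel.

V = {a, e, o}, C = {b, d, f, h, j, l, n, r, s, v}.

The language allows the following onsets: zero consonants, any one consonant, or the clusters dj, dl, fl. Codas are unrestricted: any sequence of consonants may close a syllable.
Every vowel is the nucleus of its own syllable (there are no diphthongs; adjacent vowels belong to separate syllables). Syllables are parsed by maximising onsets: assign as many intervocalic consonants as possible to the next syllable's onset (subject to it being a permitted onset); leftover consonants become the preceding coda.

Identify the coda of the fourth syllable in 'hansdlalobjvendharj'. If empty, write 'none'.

Vowels present: a, a, o, e, a; each is a nucleus, giving 5 syllables.
V1 /a/ – V2 /a/: /nsdl/ — longest licit onset from the right is /dl/, leaving /ns/ as coda.
V2 /a/ – V3 /o/: /l/ → onset of the next syllable (single consonants are always licit onsets).
V3 /o/ – V4 /e/: /bjv/ — longest licit onset from the right is /v/, leaving /bj/ as coda.
V4 /e/ – V5 /a/: /ndh/ — longest licit onset from the right is /h/, leaving /nd/ as coda.
Syllabification: hans.dla.lobj.vend.harj.
Syllable 4 is /vend/: onset /v/, nucleus /e/, coda /nd/.

nd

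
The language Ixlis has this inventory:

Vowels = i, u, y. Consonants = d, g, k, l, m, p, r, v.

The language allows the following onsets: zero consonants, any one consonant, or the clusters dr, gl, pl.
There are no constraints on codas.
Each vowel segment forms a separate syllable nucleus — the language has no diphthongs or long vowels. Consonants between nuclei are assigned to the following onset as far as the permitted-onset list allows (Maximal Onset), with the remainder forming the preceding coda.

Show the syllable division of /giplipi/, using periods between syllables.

Vowels present: i, i, i; each is a nucleus, giving 3 syllables.
/i…i/ gap (V1→V2): /pl/ — entire cluster is a permitted onset → onset /pl/, coda ∅.
/i…i/ gap (V2→V3): just /p/ — single C goes to the following onset.

gi.pli.pi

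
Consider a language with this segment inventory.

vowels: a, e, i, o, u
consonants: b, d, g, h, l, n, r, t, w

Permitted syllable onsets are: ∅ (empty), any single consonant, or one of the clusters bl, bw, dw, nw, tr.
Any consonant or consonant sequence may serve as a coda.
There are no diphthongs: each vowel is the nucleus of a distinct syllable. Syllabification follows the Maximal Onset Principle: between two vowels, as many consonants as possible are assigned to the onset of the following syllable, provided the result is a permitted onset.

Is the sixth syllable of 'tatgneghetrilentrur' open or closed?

closed

Nuclei (vowels): a, e, e, i, e, u → 6 syllables.
/a…e/ gap (V1→V2): /tgn/ splits as /tg/ + /n/ (/n/ is the longest suffix that is a licit onset).
/e…e/ gap (V2→V3): /gh/ splits as /g/ + /h/ (/h/ is the longest suffix that is a licit onset).
/e…i/ gap (V3→V4): /tr/ — entire cluster is a permitted onset → onset /tr/, coda ∅.
/i…e/ gap (V4→V5): /l/ → onset of the next syllable (single consonants are always licit onsets).
/e…u/ gap (V5→V6): /ntr/ — longest licit onset from the right is /tr/, leaving /n/ as coda.
Syllabification: tatg.neg.he.tri.len.trur.
Syllable 6 is /trur/ with coda /r/, so it is closed.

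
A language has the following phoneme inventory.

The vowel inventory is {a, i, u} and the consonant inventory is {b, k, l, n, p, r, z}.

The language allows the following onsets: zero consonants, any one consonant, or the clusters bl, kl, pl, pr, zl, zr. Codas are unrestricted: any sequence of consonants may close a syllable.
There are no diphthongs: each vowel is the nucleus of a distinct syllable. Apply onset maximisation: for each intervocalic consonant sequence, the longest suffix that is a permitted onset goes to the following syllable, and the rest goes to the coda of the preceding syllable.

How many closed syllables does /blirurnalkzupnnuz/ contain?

Vowels present: i, u, a, u, u; each is a nucleus, giving 5 syllables.
V1 /i/ – V2 /u/: /r/ is a single consonant, so it becomes the next onset.
V2 /u/ – V3 /a/: /rn/ — longest licit onset from the right is /n/, leaving /r/ as coda.
V3 /a/ – V4 /u/: /lkz/ — longest licit onset from the right is /z/, leaving /lk/ as coda.
V4 /u/ – V5 /u/: /pnn/ — longest licit onset from the right is /n/, leaving /pn/ as coda.
Result: bli.rur.nalk.zupn.nuz.
Classifying each syllable: /bli/ (open), /rur/ (closed), /nalk/ (closed), /zupn/ (closed), /nuz/ (closed).
Closed syllables: 4.

4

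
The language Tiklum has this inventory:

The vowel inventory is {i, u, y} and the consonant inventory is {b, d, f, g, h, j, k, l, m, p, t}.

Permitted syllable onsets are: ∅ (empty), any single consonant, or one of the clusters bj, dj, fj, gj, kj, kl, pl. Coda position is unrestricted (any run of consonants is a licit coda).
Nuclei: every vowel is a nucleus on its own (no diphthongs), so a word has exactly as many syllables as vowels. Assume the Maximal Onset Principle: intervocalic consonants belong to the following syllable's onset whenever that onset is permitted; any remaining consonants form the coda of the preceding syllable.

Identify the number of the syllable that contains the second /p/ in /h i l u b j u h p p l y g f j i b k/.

Vowels present: i, u, u, y, i; each is a nucleus, giving 5 syllables.
/i…u/ gap (V1→V2): /l/ → onset of the next syllable (single consonants are always licit onsets).
/u…u/ gap (V2→V3): /bj/ is a licit onset in full, so it all attaches to the next syllable.
/u…y/ gap (V3→V4): cluster /hppl/ — the longest permitted-onset suffix is /pl/; onset = /pl/, preceding coda = /hp/.
/y…i/ gap (V4→V5): /gfj/ — longest licit onset from the right is /fj/, leaving /g/ as coda.
Syllabification: hi.lu.bjuhp.plyg.fjibk.
The second /p/ is in the onset of syllable 4 (/plyg/).

4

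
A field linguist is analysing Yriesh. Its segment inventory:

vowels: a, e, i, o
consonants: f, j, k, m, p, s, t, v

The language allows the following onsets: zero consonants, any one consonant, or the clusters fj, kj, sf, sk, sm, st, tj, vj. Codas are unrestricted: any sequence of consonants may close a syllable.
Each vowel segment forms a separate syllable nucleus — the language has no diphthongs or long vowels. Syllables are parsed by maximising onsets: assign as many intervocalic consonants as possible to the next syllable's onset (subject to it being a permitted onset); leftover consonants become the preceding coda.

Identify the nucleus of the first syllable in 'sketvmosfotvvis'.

e

The vowels are e, o, o, i — 4 nuclei, so 4 syllables.
The first nucleus (vowel 1 from the left) is /e/.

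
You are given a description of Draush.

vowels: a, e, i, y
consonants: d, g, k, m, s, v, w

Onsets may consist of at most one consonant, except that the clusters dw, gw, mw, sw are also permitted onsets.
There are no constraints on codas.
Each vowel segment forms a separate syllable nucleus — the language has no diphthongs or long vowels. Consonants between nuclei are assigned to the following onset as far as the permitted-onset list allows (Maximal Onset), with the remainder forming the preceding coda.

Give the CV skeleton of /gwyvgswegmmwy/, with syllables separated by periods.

CCVCC.CCVCC.CCV

The vowels are y, e, y — 3 nuclei, so 3 syllables.
/y…e/ gap (V1→V2): /vgsw/; trying suffixes from longest down, /sw/ is the first permitted one, so coda /vg/ | onset /sw/.
/e…y/ gap (V2→V3): /gmmw/ — longest licit onset from the right is /mw/, leaving /gm/ as coda.
Result: gwyvg.swegm.mwy.
Mapping each syllable to C/V: /gwyvg/ → CCVCC, /swegm/ → CCVCC, /mwy/ → CCV.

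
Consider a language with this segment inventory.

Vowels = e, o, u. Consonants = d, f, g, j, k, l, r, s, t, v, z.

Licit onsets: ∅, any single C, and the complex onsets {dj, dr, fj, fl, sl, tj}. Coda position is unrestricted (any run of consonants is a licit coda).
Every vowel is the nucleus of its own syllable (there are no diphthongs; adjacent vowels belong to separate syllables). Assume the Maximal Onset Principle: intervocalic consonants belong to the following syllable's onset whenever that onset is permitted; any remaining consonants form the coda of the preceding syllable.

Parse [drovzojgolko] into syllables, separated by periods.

Vowels present: o, o, o, o; each is a nucleus, giving 4 syllables.
/o…o/ gap (V1→V2): /vz/; trying suffixes from longest down, /z/ is the first permitted one, so coda /v/ | onset /z/.
/o…o/ gap (V2→V3): /jg/ — longest licit onset from the right is /g/, leaving /j/ as coda.
/o…o/ gap (V3→V4): /lk/; trying suffixes from longest down, /k/ is the first permitted one, so coda /l/ | onset /k/.

drov.zoj.gol.ko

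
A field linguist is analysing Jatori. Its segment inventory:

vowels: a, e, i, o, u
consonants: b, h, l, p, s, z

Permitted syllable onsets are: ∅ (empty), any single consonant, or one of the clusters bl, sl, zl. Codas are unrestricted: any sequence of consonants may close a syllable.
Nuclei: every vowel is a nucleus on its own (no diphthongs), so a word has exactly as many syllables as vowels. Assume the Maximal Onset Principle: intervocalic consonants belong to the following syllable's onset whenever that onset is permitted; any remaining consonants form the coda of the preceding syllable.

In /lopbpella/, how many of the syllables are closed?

Vowels present: o, e, a; each is a nucleus, giving 3 syllables.
Between /o/ (V1) and /e/ (V2): /pbp/; trying suffixes from longest down, /p/ is the first permitted one, so coda /pb/ | onset /p/.
Between /e/ (V2) and /a/ (V3): cluster /ll/ — the longest permitted-onset suffix is /l/; onset = /l/, preceding coda = /l/.
Putting it together: lopb.pel.la.
Classifying each syllable: /lopb/ (closed), /pel/ (closed), /la/ (open).
Closed syllables: 2.

2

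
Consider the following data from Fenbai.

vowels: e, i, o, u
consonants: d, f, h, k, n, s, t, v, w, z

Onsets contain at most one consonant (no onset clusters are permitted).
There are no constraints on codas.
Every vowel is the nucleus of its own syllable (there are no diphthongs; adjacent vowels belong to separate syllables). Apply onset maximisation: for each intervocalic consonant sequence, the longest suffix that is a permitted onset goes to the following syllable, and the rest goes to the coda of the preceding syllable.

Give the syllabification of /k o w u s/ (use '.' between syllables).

ko.wus

The vowels are o, u — 2 nuclei, so 2 syllables.
/o…u/ gap (V1→V2): /w/ → onset of the next syllable (single consonants are always licit onsets).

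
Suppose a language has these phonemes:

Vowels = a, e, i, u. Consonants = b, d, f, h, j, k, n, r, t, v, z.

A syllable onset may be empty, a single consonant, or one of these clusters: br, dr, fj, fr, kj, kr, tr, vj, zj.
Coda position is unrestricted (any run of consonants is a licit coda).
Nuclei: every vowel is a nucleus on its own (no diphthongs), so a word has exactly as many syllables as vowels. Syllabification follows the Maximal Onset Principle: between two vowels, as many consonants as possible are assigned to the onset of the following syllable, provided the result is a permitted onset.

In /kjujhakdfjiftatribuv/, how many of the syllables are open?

2

The vowels are u, a, i, a, i, u — 6 nuclei, so 6 syllables.
Between /u/ (V1) and /a/ (V2): cluster /jh/ — the longest permitted-onset suffix is /h/; onset = /h/, preceding coda = /j/.
Between /a/ (V2) and /i/ (V3): cluster /kdfj/ — the longest permitted-onset suffix is /fj/; onset = /fj/, preceding coda = /kd/.
Between /i/ (V3) and /a/ (V4): /ft/ splits as /f/ + /t/ (/t/ is the longest suffix that is a licit onset).
Between /a/ (V4) and /i/ (V5): /tr/ — entire cluster is a permitted onset → onset /tr/, coda ∅.
Between /i/ (V5) and /u/ (V6): /b/ is a single consonant, so it becomes the next onset.
Putting it together: kjuj.hakd.fjif.ta.tri.buv.
Classifying each syllable: /kjuj/ (closed), /hakd/ (closed), /fjif/ (closed), /ta/ (open), /tri/ (open), /buv/ (closed).
Open syllables: 2.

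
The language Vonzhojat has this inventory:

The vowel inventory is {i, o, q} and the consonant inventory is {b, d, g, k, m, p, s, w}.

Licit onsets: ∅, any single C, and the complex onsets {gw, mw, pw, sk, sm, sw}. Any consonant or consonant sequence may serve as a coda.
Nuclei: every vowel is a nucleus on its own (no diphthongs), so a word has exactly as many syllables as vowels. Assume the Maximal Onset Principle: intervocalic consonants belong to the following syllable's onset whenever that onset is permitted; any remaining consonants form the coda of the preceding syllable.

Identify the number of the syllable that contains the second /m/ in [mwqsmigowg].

Vowels present: q, i, o; each is a nucleus, giving 3 syllables.
σ1/σ2 boundary: /sm/ — entire cluster is a permitted onset → onset /sm/, coda ∅.
σ2/σ3 boundary: just /g/ — single C goes to the following onset.
Syllabification: mwq.smi.gowg.
The second /m/ is in the onset of syllable 2 (/smi/).

2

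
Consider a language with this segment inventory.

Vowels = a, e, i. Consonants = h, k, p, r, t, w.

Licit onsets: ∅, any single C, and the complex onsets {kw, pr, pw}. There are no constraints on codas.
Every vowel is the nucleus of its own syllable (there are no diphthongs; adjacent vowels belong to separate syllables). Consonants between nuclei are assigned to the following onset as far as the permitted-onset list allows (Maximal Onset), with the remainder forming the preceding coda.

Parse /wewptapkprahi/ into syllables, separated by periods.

Vowels present: e, a, a, i; each is a nucleus, giving 4 syllables.
σ1/σ2 boundary: /wpt/ splits as /wp/ + /t/ (/t/ is the longest suffix that is a licit onset).
σ2/σ3 boundary: /pkpr/ splits as /pk/ + /pr/ (/pr/ is the longest suffix that is a licit onset).
σ3/σ4 boundary: just /h/ — single C goes to the following onset.

wewp.tapk.pra.hi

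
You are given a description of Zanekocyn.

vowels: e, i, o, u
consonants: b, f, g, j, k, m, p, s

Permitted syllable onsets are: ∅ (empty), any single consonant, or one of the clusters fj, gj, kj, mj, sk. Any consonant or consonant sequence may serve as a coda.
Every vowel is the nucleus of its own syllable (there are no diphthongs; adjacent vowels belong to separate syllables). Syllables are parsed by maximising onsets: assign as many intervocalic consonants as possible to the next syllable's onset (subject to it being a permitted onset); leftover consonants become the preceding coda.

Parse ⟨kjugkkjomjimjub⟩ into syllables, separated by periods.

kjugk.kjo.mji.mjub

The vowels are u, o, i, u — 4 nuclei, so 4 syllables.
σ1/σ2 boundary: /gkkj/ splits as /gk/ + /kj/ (/kj/ is the longest suffix that is a licit onset).
σ2/σ3 boundary: /mj/ — entire cluster is a permitted onset → onset /mj/, coda ∅.
σ3/σ4 boundary: cluster /mj/ — /mj/ is itself a permitted onset, so the whole cluster goes right; preceding coda = ∅.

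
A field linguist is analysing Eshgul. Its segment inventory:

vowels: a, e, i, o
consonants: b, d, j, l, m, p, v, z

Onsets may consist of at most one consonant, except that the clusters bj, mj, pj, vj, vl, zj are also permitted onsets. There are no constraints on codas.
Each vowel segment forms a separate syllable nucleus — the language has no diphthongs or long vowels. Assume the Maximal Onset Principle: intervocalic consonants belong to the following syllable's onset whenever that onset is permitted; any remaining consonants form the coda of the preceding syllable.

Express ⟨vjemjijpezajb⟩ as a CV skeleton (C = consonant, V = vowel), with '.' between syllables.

The vowels are e, i, e, a — 4 nuclei, so 4 syllables.
σ1/σ2 boundary: cluster /mj/ — /mj/ is itself a permitted onset, so the whole cluster goes right; preceding coda = ∅.
σ2/σ3 boundary: /jp/ — longest licit onset from the right is /p/, leaving /j/ as coda.
σ3/σ4 boundary: just /z/ — single C goes to the following onset.
Result: vje.mjij.pe.zajb.
Mapping each syllable to C/V: /vje/ → CCV, /mjij/ → CCVC, /pe/ → CV, /zajb/ → CVCC.

CCV.CCVC.CV.CVCC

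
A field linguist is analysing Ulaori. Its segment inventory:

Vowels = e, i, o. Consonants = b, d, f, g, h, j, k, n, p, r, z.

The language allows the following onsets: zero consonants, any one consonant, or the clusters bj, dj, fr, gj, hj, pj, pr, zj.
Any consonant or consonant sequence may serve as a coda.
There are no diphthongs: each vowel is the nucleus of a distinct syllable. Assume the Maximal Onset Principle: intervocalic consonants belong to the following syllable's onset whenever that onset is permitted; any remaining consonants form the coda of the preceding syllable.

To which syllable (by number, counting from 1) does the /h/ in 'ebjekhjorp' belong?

3

Nuclei (vowels): e, e, o → 3 syllables.
σ1/σ2 boundary: /bj/ is a licit onset in full, so it all attaches to the next syllable.
σ2/σ3 boundary: /khj/; trying suffixes from longest down, /hj/ is the first permitted one, so coda /k/ | onset /hj/.
Syllabification: e.bjek.hjorp.
The /h/ is in the onset of syllable 3 (/hjorp/).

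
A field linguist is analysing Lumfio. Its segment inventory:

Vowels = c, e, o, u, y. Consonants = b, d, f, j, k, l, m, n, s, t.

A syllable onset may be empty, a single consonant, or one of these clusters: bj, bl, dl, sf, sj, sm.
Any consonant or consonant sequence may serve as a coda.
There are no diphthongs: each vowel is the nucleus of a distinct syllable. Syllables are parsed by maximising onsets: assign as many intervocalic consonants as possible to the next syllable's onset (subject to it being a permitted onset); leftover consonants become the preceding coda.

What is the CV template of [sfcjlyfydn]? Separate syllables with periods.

CCVC.CV.CVCC

Nuclei (vowels): c, y, y → 3 syllables.
σ1/σ2 boundary: /jl/ — longest licit onset from the right is /l/, leaving /j/ as coda.
σ2/σ3 boundary: /f/ → onset of the next syllable (single consonants are always licit onsets).
Putting it together: sfcj.ly.fydn.
Mapping each syllable to C/V: /sfcj/ → CCVC, /ly/ → CV, /fydn/ → CVCC.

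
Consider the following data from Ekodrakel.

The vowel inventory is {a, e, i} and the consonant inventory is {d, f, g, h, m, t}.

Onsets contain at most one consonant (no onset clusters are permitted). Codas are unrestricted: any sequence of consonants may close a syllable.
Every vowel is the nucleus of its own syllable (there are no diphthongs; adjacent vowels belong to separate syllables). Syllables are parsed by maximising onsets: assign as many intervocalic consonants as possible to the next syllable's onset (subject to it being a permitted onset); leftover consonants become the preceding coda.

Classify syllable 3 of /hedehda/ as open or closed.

open

The vowels are e, e, a — 3 nuclei, so 3 syllables.
σ1/σ2 boundary: just /d/ — single C goes to the following onset.
σ2/σ3 boundary: /hd/; trying suffixes from longest down, /d/ is the first permitted one, so coda /h/ | onset /d/.
So the parse is he.deh.da.
Syllable 3 is /da/; it ends in its nucleus with no coda, so it is open.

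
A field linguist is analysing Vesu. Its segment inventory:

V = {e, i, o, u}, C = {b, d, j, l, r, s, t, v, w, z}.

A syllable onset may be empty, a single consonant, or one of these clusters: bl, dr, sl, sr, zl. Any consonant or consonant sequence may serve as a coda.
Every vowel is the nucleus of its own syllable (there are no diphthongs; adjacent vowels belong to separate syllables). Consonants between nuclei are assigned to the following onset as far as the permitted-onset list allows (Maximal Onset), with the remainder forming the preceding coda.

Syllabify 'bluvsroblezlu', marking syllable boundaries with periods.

bluv.sro.ble.zlu

Nuclei (vowels): u, o, e, u → 4 syllables.
σ1/σ2 boundary: /vsr/ — longest licit onset from the right is /sr/, leaving /v/ as coda.
σ2/σ3 boundary: /bl/ is a licit onset in full, so it all attaches to the next syllable.
σ3/σ4 boundary: cluster /zl/ — /zl/ is itself a permitted onset, so the whole cluster goes right; preceding coda = ∅.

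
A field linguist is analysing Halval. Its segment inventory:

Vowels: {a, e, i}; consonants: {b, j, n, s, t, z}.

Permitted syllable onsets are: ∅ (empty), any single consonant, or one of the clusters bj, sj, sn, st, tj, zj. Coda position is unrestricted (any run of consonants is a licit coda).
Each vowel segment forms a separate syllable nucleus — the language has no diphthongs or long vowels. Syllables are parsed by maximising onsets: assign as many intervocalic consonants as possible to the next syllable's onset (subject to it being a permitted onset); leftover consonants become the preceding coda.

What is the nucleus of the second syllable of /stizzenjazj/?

Vowels present: i, e, a; each is a nucleus, giving 3 syllables.
The second nucleus (vowel 2 from the left) is /e/.

e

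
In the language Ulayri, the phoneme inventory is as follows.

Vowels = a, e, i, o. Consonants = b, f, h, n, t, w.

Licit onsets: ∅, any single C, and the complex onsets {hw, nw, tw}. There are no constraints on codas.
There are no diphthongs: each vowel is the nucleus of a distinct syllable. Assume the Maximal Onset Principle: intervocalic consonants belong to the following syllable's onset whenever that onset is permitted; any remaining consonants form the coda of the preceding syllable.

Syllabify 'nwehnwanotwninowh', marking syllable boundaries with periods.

Nuclei (vowels): e, a, o, i, o → 5 syllables.
σ1/σ2 boundary: cluster /hnw/ — the longest permitted-onset suffix is /nw/; onset = /nw/, preceding coda = /h/.
σ2/σ3 boundary: /n/ → onset of the next syllable (single consonants are always licit onsets).
σ3/σ4 boundary: cluster /twn/ — the longest permitted-onset suffix is /n/; onset = /n/, preceding coda = /tw/.
σ4/σ5 boundary: /n/ → onset of the next syllable (single consonants are always licit onsets).

nweh.nwa.notw.ni.nowh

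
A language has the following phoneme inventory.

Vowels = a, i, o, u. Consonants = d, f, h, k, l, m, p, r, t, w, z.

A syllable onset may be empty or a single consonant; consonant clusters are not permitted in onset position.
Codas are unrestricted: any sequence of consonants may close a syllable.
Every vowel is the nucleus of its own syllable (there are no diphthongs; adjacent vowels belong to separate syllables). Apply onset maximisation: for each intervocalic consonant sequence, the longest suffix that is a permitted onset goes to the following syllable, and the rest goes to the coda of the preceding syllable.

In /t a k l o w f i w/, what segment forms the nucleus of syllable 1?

a

Vowels present: a, o, i; each is a nucleus, giving 3 syllables.
The first nucleus (vowel 1 from the left) is /a/.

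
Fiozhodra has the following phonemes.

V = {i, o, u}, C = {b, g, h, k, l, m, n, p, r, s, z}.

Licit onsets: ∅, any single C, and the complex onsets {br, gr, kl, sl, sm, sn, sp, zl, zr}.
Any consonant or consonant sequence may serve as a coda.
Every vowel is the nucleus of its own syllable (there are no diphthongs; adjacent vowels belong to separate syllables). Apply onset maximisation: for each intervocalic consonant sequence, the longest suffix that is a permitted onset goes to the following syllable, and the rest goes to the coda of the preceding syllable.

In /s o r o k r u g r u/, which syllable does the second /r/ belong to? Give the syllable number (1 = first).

The vowels are o, o, u, u — 4 nuclei, so 4 syllables.
σ1/σ2 boundary: just /r/ — single C goes to the following onset.
σ2/σ3 boundary: cluster /kr/ — the longest permitted-onset suffix is /r/; onset = /r/, preceding coda = /k/.
σ3/σ4 boundary: cluster /gr/ — /gr/ is itself a permitted onset, so the whole cluster goes right; preceding coda = ∅.
Syllabification: so.rok.ru.gru.
The second /r/ is in the onset of syllable 3 (/ru/).

3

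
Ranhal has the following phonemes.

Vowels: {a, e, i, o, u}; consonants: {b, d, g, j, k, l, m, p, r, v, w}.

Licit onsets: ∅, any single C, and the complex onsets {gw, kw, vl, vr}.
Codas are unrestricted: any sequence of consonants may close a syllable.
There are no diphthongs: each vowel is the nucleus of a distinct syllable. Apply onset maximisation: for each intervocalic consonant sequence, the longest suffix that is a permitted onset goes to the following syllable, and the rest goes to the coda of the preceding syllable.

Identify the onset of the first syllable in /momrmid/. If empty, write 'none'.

Vowels present: o, i; each is a nucleus, giving 2 syllables.
V1 /o/ – V2 /i/: /mrm/; trying suffixes from longest down, /m/ is the first permitted one, so coda /mr/ | onset /m/.
Result: momr.mid.
Syllable 1 is /momr/: onset /m/, nucleus /o/, coda /mr/.

m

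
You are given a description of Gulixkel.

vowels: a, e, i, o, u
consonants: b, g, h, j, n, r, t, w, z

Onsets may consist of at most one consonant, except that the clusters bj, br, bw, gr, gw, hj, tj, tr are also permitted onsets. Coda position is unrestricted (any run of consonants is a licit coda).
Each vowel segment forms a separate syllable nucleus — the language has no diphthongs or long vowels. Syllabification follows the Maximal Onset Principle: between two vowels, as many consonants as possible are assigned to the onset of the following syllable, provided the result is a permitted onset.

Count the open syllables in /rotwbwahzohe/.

2

Nuclei (vowels): o, a, o, e → 4 syllables.
σ1/σ2 boundary: /twbw/; trying suffixes from longest down, /bw/ is the first permitted one, so coda /tw/ | onset /bw/.
σ2/σ3 boundary: cluster /hz/ — the longest permitted-onset suffix is /z/; onset = /z/, preceding coda = /h/.
σ3/σ4 boundary: just /h/ — single C goes to the following onset.
Syllabification: rotw.bwah.zo.he.
Classifying each syllable: /rotw/ (closed), /bwah/ (closed), /zo/ (open), /he/ (open).
Open syllables: 2.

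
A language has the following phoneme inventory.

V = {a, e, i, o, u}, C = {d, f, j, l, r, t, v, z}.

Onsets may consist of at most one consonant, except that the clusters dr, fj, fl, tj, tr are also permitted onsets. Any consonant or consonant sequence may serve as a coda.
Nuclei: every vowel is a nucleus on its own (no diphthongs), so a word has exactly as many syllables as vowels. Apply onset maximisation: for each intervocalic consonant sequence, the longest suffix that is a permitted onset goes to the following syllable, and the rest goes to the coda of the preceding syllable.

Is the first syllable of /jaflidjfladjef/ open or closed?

Nuclei (vowels): a, i, a, e → 4 syllables.
Between /a/ (V1) and /i/ (V2): /fl/ — entire cluster is a permitted onset → onset /fl/, coda ∅.
Between /i/ (V2) and /a/ (V3): /djfl/ — longest licit onset from the right is /fl/, leaving /dj/ as coda.
Between /a/ (V3) and /e/ (V4): /dj/ — longest licit onset from the right is /j/, leaving /d/ as coda.
So the parse is ja.flidj.flad.jef.
Syllable 1 is /ja/; it ends in its nucleus with no coda, so it is open.

open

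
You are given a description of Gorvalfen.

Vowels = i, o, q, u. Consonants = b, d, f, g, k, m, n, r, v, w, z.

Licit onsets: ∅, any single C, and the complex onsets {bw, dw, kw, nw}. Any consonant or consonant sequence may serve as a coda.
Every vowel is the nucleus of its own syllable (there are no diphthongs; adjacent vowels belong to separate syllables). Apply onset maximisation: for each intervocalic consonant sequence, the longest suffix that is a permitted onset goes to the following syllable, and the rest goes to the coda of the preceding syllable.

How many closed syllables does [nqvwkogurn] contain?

2

Nuclei (vowels): q, o, u → 3 syllables.
Between /q/ (V1) and /o/ (V2): /vwk/ splits as /vw/ + /k/ (/k/ is the longest suffix that is a licit onset).
Between /o/ (V2) and /u/ (V3): /g/ is a single consonant, so it becomes the next onset.
Result: nqvw.ko.gurn.
Classifying each syllable: /nqvw/ (closed), /ko/ (open), /gurn/ (closed).
Closed syllables: 2.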